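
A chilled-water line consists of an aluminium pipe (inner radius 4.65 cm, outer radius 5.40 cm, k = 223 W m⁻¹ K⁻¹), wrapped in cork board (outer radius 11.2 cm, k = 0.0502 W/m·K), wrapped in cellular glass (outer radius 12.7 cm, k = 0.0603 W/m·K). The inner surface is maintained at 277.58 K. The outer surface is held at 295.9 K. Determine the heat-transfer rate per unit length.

Resistance network (inner→outer):
  R'_aluminium = ln(0.0540/0.0465)/(2πk) = 0.1495/(2π·223) = 1.067×10^-4 m·K/W
  R'_cork board = ln(0.112/0.0540)/(2πk) = 0.7295/(2π·0.0502) = 2.313 m·K/W
  R'_cellular glass = ln(0.127/0.112)/(2πk) = 0.1257/(2π·0.0603) = 0.3317 m·K/W
ΣR = 1.067×10^-4 + 2.313 + 0.3317 = 2.645 m·K/W
Q' = ΔT/ΣR = (277.58 K − 295.9 K)/2.645 = -6.93 W/m
(Negative Q' ⇒ heat flows inward; heat gain = 6.93 W/m.)

Q' = 6.93 W/m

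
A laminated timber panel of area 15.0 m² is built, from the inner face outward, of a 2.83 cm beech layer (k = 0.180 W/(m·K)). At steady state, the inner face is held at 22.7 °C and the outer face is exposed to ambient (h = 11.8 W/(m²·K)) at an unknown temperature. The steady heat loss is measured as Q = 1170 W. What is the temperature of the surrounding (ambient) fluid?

T_out = 3.83 °C

Sum the resistances:
  R_beech = L/(kA) = 0.0283/(0.180·15.0) = 0.01048 K/W
  R_conv,out = 1/(hA) = 1/(11.8·15.0) = 0.005650 K/W
ΣR = 0.01613 K/W
ΔT = Q·ΣR = 1170 × 0.01613 = 18.87 K
Heat flows outward, so T_out = T_in − ΔT = 22.7 − 18.87 = 3.83 °C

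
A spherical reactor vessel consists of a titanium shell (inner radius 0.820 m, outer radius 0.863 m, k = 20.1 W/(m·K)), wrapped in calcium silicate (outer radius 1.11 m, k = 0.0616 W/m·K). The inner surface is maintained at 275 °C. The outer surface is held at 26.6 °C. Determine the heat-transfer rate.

Q = 745 W

Resistance network (inner→outer):
  R_titanium = (1/0.820 − 1/0.863)/(4πk) = 0.06076/(4π·20.1) = 2.406×10^-4 K/W
  R_calcium silicate = (1/0.863 − 1/1.11)/(4πk) = 0.2578/(4π·0.0616) = 0.3331 K/W
ΣR = 2.406×10^-4 + 0.3331 = 0.3333 K/W
Q = ΔT/ΣR = (275 °C − 26.6 °C)/0.3333 = 745 W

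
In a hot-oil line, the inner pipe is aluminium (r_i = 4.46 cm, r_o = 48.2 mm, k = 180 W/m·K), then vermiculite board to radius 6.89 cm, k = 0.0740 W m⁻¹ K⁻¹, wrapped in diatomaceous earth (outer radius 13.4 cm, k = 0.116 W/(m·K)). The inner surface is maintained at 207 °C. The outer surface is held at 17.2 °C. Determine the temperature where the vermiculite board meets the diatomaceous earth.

Treat each layer as a resistance in series:
  R'_aluminium = ln(0.0482/0.0446)/(2πk) = 0.07763/(2π·180) = 6.864×10^-5 m·K/W
  R'_vermiculite board = ln(0.0689/0.0482)/(2πk) = 0.3573/(2π·0.0740) = 0.7685 m·K/W
  R'_diatomaceous earth = ln(0.134/0.0689)/(2πk) = 0.6652/(2π·0.116) = 0.9126 m·K/W
ΣR = 6.864×10^-5 + 0.7685 + 0.9126 = 1.681 m·K/W
Q' = ΔT/ΣR = (207 °C − 17.2 °C)/1.681 = 112.9 W/m
From the inner boundary to the vermiculite board/diatomaceous earth interface, ΣR_partial = 0.7686 m·K/W.
T_interface = T_in − Q'·ΣR_partial = 207 °C − (112.9)(0.7686) = 120 °C

T = 120 °C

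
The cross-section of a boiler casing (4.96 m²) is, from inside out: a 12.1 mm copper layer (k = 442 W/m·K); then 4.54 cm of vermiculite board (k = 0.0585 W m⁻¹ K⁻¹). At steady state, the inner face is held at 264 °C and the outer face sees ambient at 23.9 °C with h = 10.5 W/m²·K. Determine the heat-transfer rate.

Series thermal resistances, inner to outer:
  R_copper = L/(kA) = 0.0121/(442·4.96) = 5.519×10^-6 K/W
  R_vermiculite board = L/(kA) = 0.0454/(0.0585·4.96) = 0.1565 K/W
  R_conv,out = 1/(hA) = 1/(10.5·4.96) = 0.01920 K/W
ΣR = 5.519×10^-6 + 0.1565 + 0.01920 = 0.1757 K/W
Q = ΔT/ΣR = (264 °C − 23.9 °C)/0.1757 = 1370 W

Q = 1370 W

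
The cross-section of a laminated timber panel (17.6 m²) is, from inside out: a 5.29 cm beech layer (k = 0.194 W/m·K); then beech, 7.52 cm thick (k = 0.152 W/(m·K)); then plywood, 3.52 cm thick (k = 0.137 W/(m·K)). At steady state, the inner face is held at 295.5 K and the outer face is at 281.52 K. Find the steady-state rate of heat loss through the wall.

Q = 240 W

Resistance network (inner→outer):
  R_beech = L/(kA) = 0.0529/(0.194·17.6) = 0.01549 K/W
  R_beech = L/(kA) = 0.0752/(0.152·17.6) = 0.02811 K/W
  R_plywood = L/(kA) = 0.0352/(0.137·17.6) = 0.01460 K/W
ΣR = 0.01549 + 0.02811 + 0.01460 = 0.05820 K/W
Q = ΔT/ΣR = (295.5 K − 281.52 K)/0.05820 = 240 W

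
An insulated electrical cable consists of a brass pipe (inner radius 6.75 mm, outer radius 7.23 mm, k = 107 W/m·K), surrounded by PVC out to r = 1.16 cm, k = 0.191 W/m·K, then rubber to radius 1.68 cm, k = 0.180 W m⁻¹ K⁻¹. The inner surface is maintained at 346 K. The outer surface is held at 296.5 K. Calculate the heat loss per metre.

Series thermal resistances, inner to outer:
  R'_brass = ln(0.00723/0.00675)/(2πk) = 0.06870/(2π·107) = 1.022×10^-4 m·K/W
  R'_PVC = ln(0.0116/0.00723)/(2πk) = 0.4728/(2π·0.191) = 0.3939 m·K/W
  R'_rubber = ln(0.0168/0.0116)/(2πk) = 0.3704/(2π·0.180) = 0.3275 m·K/W
ΣR = 1.022×10^-4 + 0.3939 + 0.3275 = 0.7215 m·K/W
Q' = ΔT/ΣR = (346 K − 296.5 K)/0.7215 = 68.6 W/m

Q' = 68.6 W/m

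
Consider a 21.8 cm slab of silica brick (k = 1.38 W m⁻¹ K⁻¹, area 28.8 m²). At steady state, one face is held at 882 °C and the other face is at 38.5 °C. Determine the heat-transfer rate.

Q = 154 kW

Q = kA·ΔT/L = 1.38 × 28.8 × |882 °C − 38.5 °C| / 0.218 = 1.54×10^5 W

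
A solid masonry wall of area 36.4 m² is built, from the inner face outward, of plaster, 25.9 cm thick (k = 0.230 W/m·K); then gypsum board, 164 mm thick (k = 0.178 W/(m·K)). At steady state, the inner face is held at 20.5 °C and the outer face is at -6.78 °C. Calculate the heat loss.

Treat each layer as a resistance in series:
  R_plaster = L/(kA) = 0.259/(0.230·36.4) = 0.03094 K/W
  R_gypsum board = L/(kA) = 0.164/(0.178·36.4) = 0.02531 K/W
ΣR = 0.03094 + 0.02531 = 0.05625 K/W
Q = ΔT/ΣR = (20.5 °C − -6.78 °C)/0.05625 = 485 W

Q = 485 W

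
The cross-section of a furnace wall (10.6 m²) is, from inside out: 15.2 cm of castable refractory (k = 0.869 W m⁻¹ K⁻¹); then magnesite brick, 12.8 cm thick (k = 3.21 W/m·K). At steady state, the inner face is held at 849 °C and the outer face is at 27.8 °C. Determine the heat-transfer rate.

Series thermal resistances, inner to outer:
  R_castable refractory = L/(kA) = 0.152/(0.869·10.6) = 0.01650 K/W
  R_magnesite brick = L/(kA) = 0.128/(3.21·10.6) = 0.003762 K/W
ΣR = 0.01650 + 0.003762 = 0.02026 K/W
Q = ΔT/ΣR = (849 °C − 27.8 °C)/0.02026 = 40500 W

Q = 40.5 kW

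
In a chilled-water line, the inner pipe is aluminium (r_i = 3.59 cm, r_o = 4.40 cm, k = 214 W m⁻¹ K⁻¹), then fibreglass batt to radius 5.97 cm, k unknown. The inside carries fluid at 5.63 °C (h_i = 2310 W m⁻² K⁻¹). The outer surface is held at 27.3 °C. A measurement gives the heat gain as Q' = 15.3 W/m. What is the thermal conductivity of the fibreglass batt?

k = 0.0343 W/m·K

ΣR = ΔT/Q' = |5.63 − 27.3|/15.3 = 1.416 m·K/W
Known resistances:
  R'_conv,in = 1/(2πr h) = 1/(2π·0.0359·2310) = 0.001919 m·K/W
  R'_aluminium = ln(0.0440/0.0359)/(2πk) = 0.2035/(2π·214) = 1.513×10^-4 m·K/W
R_fibreglass batt = ΣR − ΣR_known = 1.416 − 0.002070 = 1.414 m·K/W
ln(r₂/r₁)/(2πk) = 1.414 ⇒ k = 0.3051/(2π·1.414) = 0.0343 W/m·K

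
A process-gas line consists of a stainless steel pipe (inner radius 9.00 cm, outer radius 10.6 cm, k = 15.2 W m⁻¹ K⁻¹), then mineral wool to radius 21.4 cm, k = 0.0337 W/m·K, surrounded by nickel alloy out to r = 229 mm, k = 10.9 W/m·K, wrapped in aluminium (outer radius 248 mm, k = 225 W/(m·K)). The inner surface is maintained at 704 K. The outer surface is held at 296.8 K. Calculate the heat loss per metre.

Series thermal resistances, inner to outer:
  R'_stainless steel = ln(0.106/0.0900)/(2πk) = 0.1636/(2π·15.2) = 0.001713 m·K/W
  R'_mineral wool = ln(0.214/0.106)/(2πk) = 0.7025/(2π·0.0337) = 3.318 m·K/W
  R'_nickel alloy = ln(0.229/0.214)/(2πk) = 0.06775/(2π·10.9) = 9.892×10^-4 m·K/W
  R'_aluminium = ln(0.248/0.229)/(2πk) = 0.07971/(2π·225) = 5.638×10^-5 m·K/W
ΣR = 0.001713 + 3.318 + 9.892×10^-4 + 5.638×10^-5 = 3.321 m·K/W
Q' = ΔT/ΣR = (704 K − 296.8 K)/3.321 = 123 W/m

Q' = 123 W/m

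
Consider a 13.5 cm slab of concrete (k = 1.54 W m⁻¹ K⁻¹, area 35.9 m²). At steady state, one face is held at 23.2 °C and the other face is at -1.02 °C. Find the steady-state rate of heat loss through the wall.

Q = 9.92 kW

Q = kA·ΔT/L = 1.54 × 35.9 × |23.2 °C − -1.02 °C| / 0.135 = 9920 W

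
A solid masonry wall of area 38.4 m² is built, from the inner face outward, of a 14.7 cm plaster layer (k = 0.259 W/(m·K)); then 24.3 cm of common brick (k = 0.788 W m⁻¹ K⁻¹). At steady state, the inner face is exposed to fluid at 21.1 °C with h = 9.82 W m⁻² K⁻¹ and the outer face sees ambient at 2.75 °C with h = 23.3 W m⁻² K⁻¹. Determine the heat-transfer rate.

Q = 690 W

Series thermal resistances, inner to outer:
  R_conv,in = 1/(hA) = 1/(9.82·38.4) = 0.002652 K/W
  R_plaster = L/(kA) = 0.147/(0.259·38.4) = 0.01478 K/W
  R_common brick = L/(kA) = 0.243/(0.788·38.4) = 0.008031 K/W
  R_conv,out = 1/(hA) = 1/(23.3·38.4) = 0.001118 K/W
ΣR = 0.002652 + 0.01478 + 0.008031 + 0.001118 = 0.02658 K/W
Q = ΔT/ΣR = (21.1 °C − 2.75 °C)/0.02658 = 690 W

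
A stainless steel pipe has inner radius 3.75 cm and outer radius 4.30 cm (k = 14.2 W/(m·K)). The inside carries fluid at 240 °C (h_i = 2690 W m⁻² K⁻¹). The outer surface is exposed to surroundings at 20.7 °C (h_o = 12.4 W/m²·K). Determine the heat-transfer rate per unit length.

Series thermal resistances, inner to outer:
  R'_conv,in = 1/(2πr h) = 1/(2π·0.0375·2690) = 0.001578 m·K/W
  R'_stainless steel = ln(0.0430/0.0375)/(2πk) = 0.1369/(2π·14.2) = 0.001534 m·K/W
  R'_conv,out = 1/(2πr h) = 1/(2π·0.0430·12.4) = 0.2985 m·K/W
ΣR = 0.001578 + 0.001534 + 0.2985 = 0.3016 m·K/W
Q' = ΔT/ΣR = (240 °C − 20.7 °C)/0.3016 = 727 W/m

Q' = 727 W/m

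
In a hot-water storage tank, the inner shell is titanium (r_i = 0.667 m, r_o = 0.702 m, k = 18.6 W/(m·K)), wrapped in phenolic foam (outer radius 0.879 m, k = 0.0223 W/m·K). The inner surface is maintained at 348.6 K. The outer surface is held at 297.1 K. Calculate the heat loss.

Resistance network (inner→outer):
  R_titanium = (1/0.667 − 1/0.702)/(4πk) = 0.07475/(4π·18.6) = 3.198×10^-4 K/W
  R_phenolic foam = (1/0.702 − 1/0.879)/(4πk) = 0.2868/(4π·0.0223) = 1.024 K/W
ΣR = 3.198×10^-4 + 1.024 = 1.024 K/W
Q = ΔT/ΣR = (348.6 K − 297.1 K)/1.024 = 50.3 W

Q = 50.3 W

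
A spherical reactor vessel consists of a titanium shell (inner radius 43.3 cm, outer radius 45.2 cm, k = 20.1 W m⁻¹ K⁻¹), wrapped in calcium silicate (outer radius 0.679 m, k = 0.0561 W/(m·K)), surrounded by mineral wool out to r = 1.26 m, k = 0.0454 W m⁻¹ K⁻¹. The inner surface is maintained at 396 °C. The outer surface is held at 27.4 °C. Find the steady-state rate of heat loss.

Q = 165 W

Treat each layer as a resistance in series:
  R_titanium = (1/0.433 − 1/0.452)/(4πk) = 0.09708/(4π·20.1) = 3.843×10^-4 K/W
  R_calcium silicate = (1/0.452 − 1/0.679)/(4πk) = 0.7396/(4π·0.0561) = 1.049 K/W
  R_mineral wool = (1/0.679 − 1/1.26)/(4πk) = 0.6791/(4π·0.0454) = 1.190 K/W
ΣR = 3.843×10^-4 + 1.049 + 1.190 = 2.239 K/W
Q = ΔT/ΣR = (396 °C − 27.4 °C)/2.239 = 165 W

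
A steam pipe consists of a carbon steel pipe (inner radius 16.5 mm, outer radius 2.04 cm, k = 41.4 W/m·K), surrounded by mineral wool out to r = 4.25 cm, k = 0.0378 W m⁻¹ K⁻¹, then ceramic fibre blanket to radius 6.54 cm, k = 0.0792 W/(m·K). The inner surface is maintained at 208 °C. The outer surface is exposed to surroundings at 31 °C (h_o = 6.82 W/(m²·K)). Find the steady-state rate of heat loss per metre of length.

Q' = 41.0 W/m

Resistance network (inner→outer):
  R'_carbon steel = ln(0.0204/0.0165)/(2πk) = 0.2122/(2π·41.4) = 8.157×10^-4 m·K/W
  R'_mineral wool = ln(0.0425/0.0204)/(2πk) = 0.7340/(2π·0.0378) = 3.090 m·K/W
  R'_ceramic fibre blanket = ln(0.0654/0.0425)/(2πk) = 0.4310/(2π·0.0792) = 0.8661 m·K/W
  R'_conv,out = 1/(2πr h) = 1/(2π·0.0654·6.82) = 0.3568 m·K/W
ΣR = 8.157×10^-4 + 3.090 + 0.8661 + 0.3568 = 4.314 m·K/W
Q' = ΔT/ΣR = (208 °C − 31 °C)/4.314 = 41.0 W/m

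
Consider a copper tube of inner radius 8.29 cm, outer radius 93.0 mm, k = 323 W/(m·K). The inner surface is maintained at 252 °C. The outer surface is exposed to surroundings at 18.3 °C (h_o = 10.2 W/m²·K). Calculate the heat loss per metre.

Q' = 1390 W/m

Series thermal resistances, inner to outer:
  R'_copper = ln(0.0930/0.0829)/(2πk) = 0.1150/(2π·323) = 5.665×10^-5 m·K/W
  R'_conv,out = 1/(2πr h) = 1/(2π·0.0930·10.2) = 0.1678 m·K/W
ΣR = 5.665×10^-5 + 0.1678 = 0.1679 m·K/W
Q' = ΔT/ΣR = (252 °C − 18.3 °C)/0.1679 = 1390 W/m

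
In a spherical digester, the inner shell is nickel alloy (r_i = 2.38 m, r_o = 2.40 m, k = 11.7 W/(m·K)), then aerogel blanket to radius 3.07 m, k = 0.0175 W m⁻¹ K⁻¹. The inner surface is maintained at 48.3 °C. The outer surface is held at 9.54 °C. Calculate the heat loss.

Series thermal resistances, inner to outer:
  R_nickel alloy = (1/2.38 − 1/2.40)/(4πk) = 0.003501/(4π·11.7) = 2.381×10^-5 K/W
  R_aerogel blanket = (1/2.40 − 1/3.07)/(4πk) = 0.09093/(4π·0.0175) = 0.4135 K/W
ΣR = 2.381×10^-5 + 0.4135 = 0.4135 K/W
Q = ΔT/ΣR = (48.3 °C − 9.54 °C)/0.4135 = 93.7 W

Q = 93.7 W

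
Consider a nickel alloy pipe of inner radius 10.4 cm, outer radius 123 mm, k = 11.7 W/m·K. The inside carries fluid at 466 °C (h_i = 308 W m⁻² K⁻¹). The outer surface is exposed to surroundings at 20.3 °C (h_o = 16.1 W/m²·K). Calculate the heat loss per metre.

Series thermal resistances, inner to outer:
  R'_conv,in = 1/(2πr h) = 1/(2π·0.104·308) = 0.004969 m·K/W
  R'_nickel alloy = ln(0.123/0.104)/(2πk) = 0.1678/(2π·11.7) = 0.002282 m·K/W
  R'_conv,out = 1/(2πr h) = 1/(2π·0.123·16.1) = 0.08037 m·K/W
ΣR = 0.004969 + 0.002282 + 0.08037 = 0.08762 m·K/W
Q' = ΔT/ΣR = (466 °C − 20.3 °C)/0.08762 = 5090 W/m

Q' = 5.09 kW/m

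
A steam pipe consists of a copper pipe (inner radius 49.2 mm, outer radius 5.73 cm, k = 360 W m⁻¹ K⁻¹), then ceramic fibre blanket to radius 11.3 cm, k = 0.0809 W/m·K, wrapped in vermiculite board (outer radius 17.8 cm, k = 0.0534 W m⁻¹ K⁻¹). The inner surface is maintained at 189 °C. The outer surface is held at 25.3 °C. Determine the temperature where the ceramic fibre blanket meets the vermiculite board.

Resistance network (inner→outer):
  R'_copper = ln(0.0573/0.0492)/(2πk) = 0.1524/(2π·360) = 6.738×10^-5 m·K/W
  R'_ceramic fibre blanket = ln(0.113/0.0573)/(2πk) = 0.6791/(2π·0.0809) = 1.336 m·K/W
  R'_vermiculite board = ln(0.178/0.113)/(2πk) = 0.4544/(2π·0.0534) = 1.354 m·K/W
ΣR = 6.738×10^-5 + 1.336 + 1.354 = 2.690 m·K/W
Q' = ΔT/ΣR = (189 °C − 25.3 °C)/2.690 = 60.86 W/m
From the inner boundary to the ceramic fibre blanket/vermiculite board interface, ΣR_partial = 1.336 m·K/W.
T_interface = T_in − Q'·ΣR_partial = 189 °C − (60.86)(1.336) = 108 °C

T = 108 °C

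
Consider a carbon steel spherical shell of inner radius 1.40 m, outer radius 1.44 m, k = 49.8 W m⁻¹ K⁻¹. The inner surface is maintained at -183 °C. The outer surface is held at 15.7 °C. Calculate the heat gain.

Q = 6270 kW

Q = 4πk·ΔT/(1/r₁ − 1/r₂) = 4π × 49.8 × 198.7 / (1/1.40 − 1/1.44) = 6.27×10^6 W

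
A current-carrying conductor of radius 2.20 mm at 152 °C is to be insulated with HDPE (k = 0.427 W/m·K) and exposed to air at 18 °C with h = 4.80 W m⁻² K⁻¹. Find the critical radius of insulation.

r_cr = 8.90 cm

For a cylinder, r_cr = k_ins/h = 0.427/4.80 = 0.0890 m = 8.90 cm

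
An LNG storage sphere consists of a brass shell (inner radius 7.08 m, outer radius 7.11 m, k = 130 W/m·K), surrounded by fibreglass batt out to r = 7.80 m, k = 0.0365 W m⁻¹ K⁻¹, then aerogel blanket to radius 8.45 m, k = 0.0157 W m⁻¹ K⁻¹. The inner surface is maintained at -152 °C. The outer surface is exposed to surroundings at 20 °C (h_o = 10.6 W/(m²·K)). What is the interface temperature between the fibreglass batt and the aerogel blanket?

T = -91.6 °C

Resistance network (inner→outer):
  R_brass = (1/7.08 − 1/7.11)/(4πk) = 5.960×10^-4/(4π·130) = 3.648×10^-7 K/W
  R_fibreglass batt = (1/7.11 − 1/7.80)/(4πk) = 0.01244/(4π·0.0365) = 0.02713 K/W
  R_aerogel blanket = (1/7.80 − 1/8.45)/(4πk) = 0.009862/(4π·0.0157) = 0.04999 K/W
  R_conv,out = 1/(4πr²h) = 1/(4π·8.45²·10.6) = 1.051×10^-4 K/W
ΣR = 3.648×10^-7 + 0.02713 + 0.04999 + 1.051×10^-4 = 0.07723 K/W
Q = ΔT/ΣR = (-152 °C − 20 °C)/0.07723 = -2227 W
From the inner boundary to the fibreglass batt/aerogel blanket interface, ΣR_partial = 0.02713 K/W.
T_interface = T_in − Q·ΣR_partial = -152 °C − (-2227)(0.02713) = -91.6 °C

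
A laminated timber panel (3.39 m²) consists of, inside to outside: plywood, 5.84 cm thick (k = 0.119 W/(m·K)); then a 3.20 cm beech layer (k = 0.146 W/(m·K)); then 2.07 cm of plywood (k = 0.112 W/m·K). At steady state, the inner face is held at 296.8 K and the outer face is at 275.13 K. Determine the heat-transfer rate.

Resistance network (inner→outer):
  R_plywood = L/(kA) = 0.0584/(0.119·3.39) = 0.1448 K/W
  R_beech = L/(kA) = 0.0320/(0.146·3.39) = 0.06465 K/W
  R_plywood = L/(kA) = 0.0207/(0.112·3.39) = 0.05452 K/W
ΣR = 0.1448 + 0.06465 + 0.05452 = 0.2640 K/W
Q = ΔT/ΣR = (296.8 K − 275.13 K)/0.2640 = 82.1 W

Q = 82.1 W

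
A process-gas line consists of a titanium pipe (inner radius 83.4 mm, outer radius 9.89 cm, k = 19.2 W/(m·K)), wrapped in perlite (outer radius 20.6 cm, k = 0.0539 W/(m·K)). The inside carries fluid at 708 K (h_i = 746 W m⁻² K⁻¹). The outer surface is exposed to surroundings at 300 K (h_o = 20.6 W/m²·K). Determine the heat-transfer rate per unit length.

Q' = 185 W/m

Treat each layer as a resistance in series:
  R'_conv,in = 1/(2πr h) = 1/(2π·0.0834·746) = 0.002558 m·K/W
  R'_titanium = ln(0.0989/0.0834)/(2πk) = 0.1705/(2π·19.2) = 0.001413 m·K/W
  R'_perlite = ln(0.206/0.0989)/(2πk) = 0.7338/(2π·0.0539) = 2.167 m·K/W
  R'_conv,out = 1/(2πr h) = 1/(2π·0.206·20.6) = 0.03750 m·K/W
ΣR = 0.002558 + 0.001413 + 2.167 + 0.03750 = 2.208 m·K/W
Q' = ΔT/ΣR = (708 K − 300 K)/2.208 = 185 W/m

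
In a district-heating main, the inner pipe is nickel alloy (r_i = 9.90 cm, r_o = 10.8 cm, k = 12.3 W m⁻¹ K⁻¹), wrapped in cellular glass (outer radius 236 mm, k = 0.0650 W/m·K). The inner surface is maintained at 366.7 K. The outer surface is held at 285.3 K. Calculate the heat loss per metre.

Q' = 42.5 W/m

Treat each layer as a resistance in series:
  R'_nickel alloy = ln(0.108/0.0990)/(2πk) = 0.08701/(2π·12.3) = 0.001126 m·K/W
  R'_cellular glass = ln(0.236/0.108)/(2πk) = 0.7817/(2π·0.0650) = 1.914 m·K/W
ΣR = 0.001126 + 1.914 = 1.915 m·K/W
Q' = ΔT/ΣR = (366.7 K − 285.3 K)/1.915 = 42.5 W/m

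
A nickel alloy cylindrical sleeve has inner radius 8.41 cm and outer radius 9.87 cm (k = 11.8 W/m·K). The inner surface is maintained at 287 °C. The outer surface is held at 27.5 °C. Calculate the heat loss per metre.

Q' = 2πk·ΔT/ln(r₂/r₁) = 2π × 11.8 × 259.5 / ln(0.0987/0.0841) = 1.20×10^5 W/m

Q' = 1.20×10^5 W/m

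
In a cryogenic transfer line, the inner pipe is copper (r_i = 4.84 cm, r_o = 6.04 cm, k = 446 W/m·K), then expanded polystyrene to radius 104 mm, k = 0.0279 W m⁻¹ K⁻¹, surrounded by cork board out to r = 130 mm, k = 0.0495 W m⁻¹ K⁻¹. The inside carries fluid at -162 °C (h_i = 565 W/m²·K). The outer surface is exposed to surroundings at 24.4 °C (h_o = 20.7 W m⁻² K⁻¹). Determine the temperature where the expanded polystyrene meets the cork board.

T = -12.9 °C

Series thermal resistances, inner to outer:
  R'_conv,in = 1/(2πr h) = 1/(2π·0.0484·565) = 0.005820 m·K/W
  R'_copper = ln(0.0604/0.0484)/(2πk) = 0.2215/(2π·446) = 7.904×10^-5 m·K/W
  R'_expanded polystyrene = ln(0.104/0.0604)/(2πk) = 0.5434/(2π·0.0279) = 3.100 m·K/W
  R'_cork board = ln(0.130/0.104)/(2πk) = 0.2231/(2π·0.0495) = 0.7175 m·K/W
  R'_conv,out = 1/(2πr h) = 1/(2π·0.130·20.7) = 0.05914 m·K/W
ΣR = 0.005820 + 7.904×10^-5 + 3.100 + 0.7175 + 0.05914 = 3.883 m·K/W
Q' = ΔT/ΣR = (-162 °C − 24.4 °C)/3.883 = -48.00 W/m
From the inner boundary to the expanded polystyrene/cork board interface, ΣR_partial = 3.106 m·K/W.
T_interface = T_in − Q'·ΣR_partial = -162 °C − (-48.00)(3.106) = -12.9 °C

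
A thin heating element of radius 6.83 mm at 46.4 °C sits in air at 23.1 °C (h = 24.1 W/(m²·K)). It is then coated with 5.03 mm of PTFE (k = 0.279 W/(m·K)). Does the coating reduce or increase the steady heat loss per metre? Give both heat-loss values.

Critical radius for a cylinder: r_cr = k/h = 0.0116 m = 1.16 cm.
Outer radius after coating: r₂ = 0.00683 + 0.00503 = 0.01186 m.
r₁ < r_cr < r₂: heat loss rises to a maximum at r_cr then falls. Whether the coating helps depends on whether Q(r₂) has dropped back below Q(r₁).
Bare: R = 1/(2πr₁h) = 0.9669 m·K/W; Q = 23.3/0.9669 = 24.1 W/m.
Coated: R = R_cond + R_conv = 0.8716 m·K/W; Q = 23.3/0.8716 = 26.7 W/m.

increases: 24.1 → 26.7 W/m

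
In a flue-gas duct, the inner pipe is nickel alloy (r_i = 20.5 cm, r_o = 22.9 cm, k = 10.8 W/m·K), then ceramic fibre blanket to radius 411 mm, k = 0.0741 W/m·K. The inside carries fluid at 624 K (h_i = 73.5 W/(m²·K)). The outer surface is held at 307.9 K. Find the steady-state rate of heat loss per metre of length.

Treat each layer as a resistance in series:
  R'_conv,in = 1/(2πr h) = 1/(2π·0.205·73.5) = 0.01056 m·K/W
  R'_nickel alloy = ln(0.229/0.205)/(2πk) = 0.1107/(2π·10.8) = 0.001632 m·K/W
  R'_ceramic fibre blanket = ln(0.411/0.229)/(2πk) = 0.5849/(2π·0.0741) = 1.256 m·K/W
ΣR = 0.01056 + 0.001632 + 1.256 = 1.268 m·K/W
Q' = ΔT/ΣR = (624 K − 307.9 K)/1.268 = 249 W/m

Q' = 249 W/m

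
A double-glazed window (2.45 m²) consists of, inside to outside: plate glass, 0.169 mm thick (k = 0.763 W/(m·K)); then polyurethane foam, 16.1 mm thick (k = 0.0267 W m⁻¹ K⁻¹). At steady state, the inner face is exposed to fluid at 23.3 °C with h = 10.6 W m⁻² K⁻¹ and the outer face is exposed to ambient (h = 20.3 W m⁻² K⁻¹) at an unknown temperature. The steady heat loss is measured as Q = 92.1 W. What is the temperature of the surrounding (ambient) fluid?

T_out = -4.77 °C

Sum the resistances:
  R_conv,in = 1/(hA) = 1/(10.6·2.45) = 0.03851 K/W
  R_plate glass = L/(kA) = 1.69×10^-4/(0.763·2.45) = 9.041×10^-5 K/W
  R_polyurethane foam = L/(kA) = 0.0161/(0.0267·2.45) = 0.2461 K/W
  R_conv,out = 1/(hA) = 1/(20.3·2.45) = 0.02011 K/W
ΣR = 0.3048 K/W
ΔT = Q·ΣR = 92.1 × 0.3048 = 28.07 K
Heat flows outward, so T_out = T_in − ΔT = 23.3 − 28.07 = -4.77 °C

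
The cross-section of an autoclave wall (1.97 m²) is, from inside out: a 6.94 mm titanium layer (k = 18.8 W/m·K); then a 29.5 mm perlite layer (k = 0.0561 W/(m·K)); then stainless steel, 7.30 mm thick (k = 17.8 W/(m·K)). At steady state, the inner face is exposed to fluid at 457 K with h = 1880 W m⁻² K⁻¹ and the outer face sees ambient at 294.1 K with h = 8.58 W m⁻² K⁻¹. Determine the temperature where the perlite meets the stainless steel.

Series thermal resistances, inner to outer:
  R_conv,in = 1/(hA) = 1/(1880·1.97) = 2.700×10^-4 K/W
  R_titanium = L/(kA) = 0.00694/(18.8·1.97) = 1.874×10^-4 K/W
  R_perlite = L/(kA) = 0.0295/(0.0561·1.97) = 0.2669 K/W
  R_stainless steel = L/(kA) = 0.00730/(17.8·1.97) = 2.082×10^-4 K/W
  R_conv,out = 1/(hA) = 1/(8.58·1.97) = 0.05916 K/W
ΣR = 2.700×10^-4 + 1.874×10^-4 + 0.2669 + 2.082×10^-4 + 0.05916 = 0.3267 K/W
Q = ΔT/ΣR = (457 K − 294.1 K)/0.3267 = 498.6 W
From the inner boundary to the perlite/stainless steel interface, ΣR_partial = 0.2674 K/W.
T_interface = T_in − Q·ΣR_partial = 457 K − (498.6)(0.2674) = 323.7 K

T = 323.7 K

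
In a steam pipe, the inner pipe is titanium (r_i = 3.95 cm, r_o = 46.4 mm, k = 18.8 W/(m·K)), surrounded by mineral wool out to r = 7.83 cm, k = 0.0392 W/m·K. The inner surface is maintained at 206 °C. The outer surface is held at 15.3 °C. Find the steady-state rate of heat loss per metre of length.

Q' = 89.7 W/m

Resistance network (inner→outer):
  R'_titanium = ln(0.0464/0.0395)/(2πk) = 0.1610/(2π·18.8) = 0.001363 m·K/W
  R'_mineral wool = ln(0.0783/0.0464)/(2πk) = 0.5232/(2π·0.0392) = 2.124 m·K/W
ΣR = 0.001363 + 2.124 = 2.125 m·K/W
Q' = ΔT/ΣR = (206 °C − 15.3 °C)/2.125 = 89.7 W/m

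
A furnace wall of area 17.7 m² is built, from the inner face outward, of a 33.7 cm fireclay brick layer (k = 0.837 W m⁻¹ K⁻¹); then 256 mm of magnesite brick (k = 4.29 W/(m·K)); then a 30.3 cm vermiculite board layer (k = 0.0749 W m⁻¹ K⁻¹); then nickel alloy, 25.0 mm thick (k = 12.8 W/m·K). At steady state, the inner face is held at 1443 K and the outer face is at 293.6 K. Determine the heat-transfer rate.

Q = 4510 W

Treat each layer as a resistance in series:
  R_fireclay brick = L/(kA) = 0.337/(0.837·17.7) = 0.02275 K/W
  R_magnesite brick = L/(kA) = 0.256/(4.29·17.7) = 0.003371 K/W
  R_vermiculite board = L/(kA) = 0.303/(0.0749·17.7) = 0.2286 K/W
  R_nickel alloy = L/(kA) = 0.0250/(12.8·17.7) = 1.103×10^-4 K/W
ΣR = 0.02275 + 0.003371 + 0.2286 + 1.103×10^-4 = 0.2548 K/W
Q = ΔT/ΣR = (1443 K − 293.6 K)/0.2548 = 4510 W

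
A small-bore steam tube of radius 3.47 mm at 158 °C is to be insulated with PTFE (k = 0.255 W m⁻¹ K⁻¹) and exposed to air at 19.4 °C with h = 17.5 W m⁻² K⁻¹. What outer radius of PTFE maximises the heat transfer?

For a cylinder, r_cr = k_ins/h = 0.255/17.5 = 0.0146 m = 1.46 cm

r_cr = 1.46 cm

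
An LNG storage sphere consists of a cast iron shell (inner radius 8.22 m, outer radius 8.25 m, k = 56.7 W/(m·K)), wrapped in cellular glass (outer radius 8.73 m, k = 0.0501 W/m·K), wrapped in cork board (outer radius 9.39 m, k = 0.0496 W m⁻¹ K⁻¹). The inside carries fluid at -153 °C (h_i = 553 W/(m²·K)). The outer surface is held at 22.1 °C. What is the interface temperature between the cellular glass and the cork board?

Series thermal resistances, inner to outer:
  R_conv,in = 1/(4πr²h) = 1/(4π·8.22²·553) = 2.130×10^-6 K/W
  R_cast iron = (1/8.22 − 1/8.25)/(4πk) = 4.424×10^-4/(4π·56.7) = 6.209×10^-7 K/W
  R_cellular glass = (1/8.25 − 1/8.73)/(4πk) = 0.006665/(4π·0.0501) = 0.01059 K/W
  R_cork board = (1/8.73 − 1/9.39)/(4πk) = 0.008051/(4π·0.0496) = 0.01292 K/W
ΣR = 2.130×10^-6 + 6.209×10^-7 + 0.01059 + 0.01292 = 0.02351 K/W
Q = ΔT/ΣR = (-153 °C − 22.1 °C)/0.02351 = -7448 W
From the inner boundary to the cellular glass/cork board interface, ΣR_partial = 0.01059 K/W.
T_interface = T_in − Q·ΣR_partial = -153 °C − (-7448)(0.01059) = -74.1 °C

T = -74.1 °C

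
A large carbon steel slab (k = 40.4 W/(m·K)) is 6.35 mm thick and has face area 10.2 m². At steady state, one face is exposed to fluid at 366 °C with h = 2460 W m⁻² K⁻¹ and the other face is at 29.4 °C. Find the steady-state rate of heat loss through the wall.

Series thermal resistances, inner to outer:
  R_conv,in = 1/(hA) = 1/(2460·10.2) = 3.985×10^-5 K/W
  R_carbon steel = L/(kA) = 0.00635/(40.4·10.2) = 1.541×10^-5 K/W
ΣR = 3.985×10^-5 + 1.541×10^-5 = 5.526×10^-5 K/W
Q = ΔT/ΣR = (366 °C − 29.4 °C)/5.526×10^-5 = 6.09×10^6 W

Q = 6.09×10^6 W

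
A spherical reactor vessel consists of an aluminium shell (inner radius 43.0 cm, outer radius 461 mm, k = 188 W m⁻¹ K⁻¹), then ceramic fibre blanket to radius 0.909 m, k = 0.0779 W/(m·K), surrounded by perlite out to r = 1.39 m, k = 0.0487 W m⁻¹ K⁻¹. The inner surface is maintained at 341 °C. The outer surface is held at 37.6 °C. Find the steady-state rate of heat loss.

Series thermal resistances, inner to outer:
  R_aluminium = (1/0.430 − 1/0.461)/(4πk) = 0.1564/(4π·188) = 6.619×10^-5 K/W
  R_ceramic fibre blanket = (1/0.461 − 1/0.909)/(4πk) = 1.069/(4π·0.0779) = 1.092 K/W
  R_perlite = (1/0.909 − 1/1.39)/(4πk) = 0.3807/(4π·0.0487) = 0.6221 K/W
ΣR = 6.619×10^-5 + 1.092 + 0.6221 = 1.714 K/W
Q = ΔT/ΣR = (341 °C − 37.6 °C)/1.714 = 177 W

Q = 177 W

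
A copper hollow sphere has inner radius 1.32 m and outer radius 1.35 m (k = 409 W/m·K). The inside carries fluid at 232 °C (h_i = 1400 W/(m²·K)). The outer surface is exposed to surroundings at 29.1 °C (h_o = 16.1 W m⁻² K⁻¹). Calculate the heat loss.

Resistance network (inner→outer):
  R_conv,in = 1/(4πr²h) = 1/(4π·1.32²·1400) = 3.262×10^-5 K/W
  R_copper = (1/1.32 − 1/1.35)/(4πk) = 0.01684/(4π·409) = 3.276×10^-6 K/W
  R_conv,out = 1/(4πr²h) = 1/(4π·1.35²·16.1) = 0.002712 K/W
ΣR = 3.262×10^-5 + 3.276×10^-6 + 0.002712 = 0.002748 K/W
Q = ΔT/ΣR = (232 °C − 29.1 °C)/0.002748 = 73800 W

Q = 73.8 kW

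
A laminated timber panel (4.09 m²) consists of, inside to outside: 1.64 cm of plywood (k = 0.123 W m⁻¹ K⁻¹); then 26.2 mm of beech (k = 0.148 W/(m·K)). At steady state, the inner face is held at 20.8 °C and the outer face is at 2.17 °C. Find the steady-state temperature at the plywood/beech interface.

Series thermal resistances, inner to outer:
  R_plywood = L/(kA) = 0.0164/(0.123·4.09) = 0.03260 K/W
  R_beech = L/(kA) = 0.0262/(0.148·4.09) = 0.04328 K/W
ΣR = 0.03260 + 0.04328 = 0.07588 K/W
Q = ΔT/ΣR = (20.8 °C − 2.17 °C)/0.07588 = 245.5 W
From the inner boundary to the plywood/beech interface, ΣR_partial = 0.03260 K/W.
T_interface = T_in − Q·ΣR_partial = 20.8 °C − (245.5)(0.03260) = 12.8 °C

T = 12.8 °C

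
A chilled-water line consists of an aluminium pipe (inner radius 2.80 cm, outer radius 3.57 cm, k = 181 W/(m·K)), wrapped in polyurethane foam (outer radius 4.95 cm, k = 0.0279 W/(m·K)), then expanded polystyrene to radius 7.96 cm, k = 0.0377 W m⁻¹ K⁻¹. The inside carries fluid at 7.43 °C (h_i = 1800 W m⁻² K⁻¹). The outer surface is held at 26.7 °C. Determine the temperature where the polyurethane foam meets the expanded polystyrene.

Treat each layer as a resistance in series:
  R'_conv,in = 1/(2πr h) = 1/(2π·0.0280·1800) = 0.003158 m·K/W
  R'_aluminium = ln(0.0357/0.0280)/(2πk) = 0.2429/(2π·181) = 2.136×10^-4 m·K/W
  R'_polyurethane foam = ln(0.0495/0.0357)/(2πk) = 0.3268/(2π·0.0279) = 1.864 m·K/W
  R'_expanded polystyrene = ln(0.0796/0.0495)/(2πk) = 0.4750/(2π·0.0377) = 2.005 m·K/W
ΣR = 0.003158 + 2.136×10^-4 + 1.864 + 2.005 = 3.872 m·K/W
Q' = ΔT/ΣR = (7.43 °C − 26.7 °C)/3.872 = -4.977 W/m
From the inner boundary to the polyurethane foam/expanded polystyrene interface, ΣR_partial = 1.867 m·K/W.
T_interface = T_in − Q'·ΣR_partial = 7.43 °C − (-4.977)(1.867) = 16.7 °C

T = 16.7 °C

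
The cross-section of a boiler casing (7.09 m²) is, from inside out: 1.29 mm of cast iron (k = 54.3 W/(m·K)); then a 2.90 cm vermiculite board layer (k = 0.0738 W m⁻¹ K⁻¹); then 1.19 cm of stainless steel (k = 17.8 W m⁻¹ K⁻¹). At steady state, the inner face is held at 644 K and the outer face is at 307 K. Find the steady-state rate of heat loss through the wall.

Q = 6.07 kW

Treat each layer as a resistance in series:
  R_cast iron = L/(kA) = 0.00129/(54.3·7.09) = 3.351×10^-6 K/W
  R_vermiculite board = L/(kA) = 0.0290/(0.0738·7.09) = 0.05542 K/W
  R_stainless steel = L/(kA) = 0.0119/(17.8·7.09) = 9.429×10^-5 K/W
ΣR = 3.351×10^-6 + 0.05542 + 9.429×10^-5 = 0.05552 K/W
Q = ΔT/ΣR = (644 K − 307 K)/0.05552 = 6070 W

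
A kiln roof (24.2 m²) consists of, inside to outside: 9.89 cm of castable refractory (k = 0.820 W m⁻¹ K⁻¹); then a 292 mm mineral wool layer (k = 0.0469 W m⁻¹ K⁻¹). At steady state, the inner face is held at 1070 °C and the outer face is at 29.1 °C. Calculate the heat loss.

Q = 3970 W

Series thermal resistances, inner to outer:
  R_castable refractory = L/(kA) = 0.0989/(0.820·24.2) = 0.004984 K/W
  R_mineral wool = L/(kA) = 0.292/(0.0469·24.2) = 0.2573 K/W
ΣR = 0.004984 + 0.2573 = 0.2623 K/W
Q = ΔT/ΣR = (1070 °C − 29.1 °C)/0.2623 = 3970 W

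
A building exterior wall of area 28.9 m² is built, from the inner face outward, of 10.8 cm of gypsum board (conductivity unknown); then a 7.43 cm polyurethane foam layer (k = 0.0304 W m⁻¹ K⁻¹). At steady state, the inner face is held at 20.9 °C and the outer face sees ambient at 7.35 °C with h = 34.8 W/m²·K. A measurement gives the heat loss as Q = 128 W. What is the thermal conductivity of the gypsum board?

k = 0.184 W/m·K

ΣR = ΔT/Q = |20.9 − 7.35|/128 = 0.1059 K/W
Known resistances:
  R_polyurethane foam = L/(kA) = 0.0743/(0.0304·28.9) = 0.08457 K/W
  R_conv,out = 1/(hA) = 1/(34.8·28.9) = 9.943×10^-4 K/W
R_gypsum board = ΣR − ΣR_known = 0.1059 − 0.08556 = 0.02034 K/W
L/(kA) = 0.02034 ⇒ k = 0.108/(0.02034·28.9) = 0.184 W/m·K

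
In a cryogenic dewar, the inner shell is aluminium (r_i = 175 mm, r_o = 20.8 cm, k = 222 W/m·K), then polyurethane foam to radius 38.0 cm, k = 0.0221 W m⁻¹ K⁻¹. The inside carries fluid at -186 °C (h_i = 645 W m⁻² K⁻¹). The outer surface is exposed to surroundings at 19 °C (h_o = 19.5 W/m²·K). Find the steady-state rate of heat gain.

Resistance network (inner→outer):
  R_conv,in = 1/(4πr²h) = 1/(4π·0.175²·645) = 0.004029 K/W
  R_aluminium = (1/0.175 − 1/0.208)/(4πk) = 0.9066/(4π·222) = 3.250×10^-4 K/W
  R_polyurethane foam = (1/0.208 − 1/0.380)/(4πk) = 2.176/(4π·0.0221) = 7.836 K/W
  R_conv,out = 1/(4πr²h) = 1/(4π·0.380²·19.5) = 0.02826 K/W
ΣR = 0.004029 + 3.250×10^-4 + 7.836 + 0.02826 = 7.869 K/W
Q = ΔT/ΣR = (-186 °C − 19 °C)/7.869 = -26.1 W
(Negative Q ⇒ heat flows inward; heat gain = 26.1 W.)

Q = 26.1 W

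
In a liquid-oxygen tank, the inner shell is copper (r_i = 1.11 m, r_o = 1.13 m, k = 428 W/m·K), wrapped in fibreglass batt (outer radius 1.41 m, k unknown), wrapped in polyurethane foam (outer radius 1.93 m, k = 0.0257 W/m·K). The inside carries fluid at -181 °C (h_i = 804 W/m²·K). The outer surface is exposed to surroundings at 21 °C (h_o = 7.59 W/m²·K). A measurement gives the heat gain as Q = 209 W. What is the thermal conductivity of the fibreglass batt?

k = 0.0376 W/m·K

ΣR = ΔT/Q = |-181 − 21|/209 = 0.9665 K/W
Known resistances:
  R_conv,in = 1/(4πr²h) = 1/(4π·1.11²·804) = 8.033×10^-5 K/W
  R_copper = (1/1.11 − 1/1.13)/(4πk) = 0.01595/(4π·428) = 2.965×10^-6 K/W
  R_polyurethane foam = (1/1.41 − 1/1.93)/(4πk) = 0.1911/(4π·0.0257) = 0.5917 K/W
  R_conv,out = 1/(4πr²h) = 1/(4π·1.93²·7.59) = 0.002815 K/W
R_fibreglass batt = ΣR − ΣR_known = 0.9665 − 0.5946 = 0.3719 K/W
(1/r₁−1/r₂)/(4πk) = 0.3719 ⇒ k = 0.1757/(4π·0.3719) = 0.0376 W/m·K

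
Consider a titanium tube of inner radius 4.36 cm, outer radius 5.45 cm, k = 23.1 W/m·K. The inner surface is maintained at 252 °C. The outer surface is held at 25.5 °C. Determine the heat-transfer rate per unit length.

Q' = 2πk·ΔT/ln(r₂/r₁) = 2π × 23.1 × 226.5 / ln(0.0545/0.0436) = 1.47×10^5 W/m

Q' = 1.47×10^5 W/m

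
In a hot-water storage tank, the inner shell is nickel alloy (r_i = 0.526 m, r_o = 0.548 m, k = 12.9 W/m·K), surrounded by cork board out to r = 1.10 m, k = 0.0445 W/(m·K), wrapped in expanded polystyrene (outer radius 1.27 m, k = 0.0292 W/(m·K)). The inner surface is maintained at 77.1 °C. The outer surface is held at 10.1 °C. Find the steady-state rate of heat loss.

Series thermal resistances, inner to outer:
  R_nickel alloy = (1/0.526 − 1/0.548)/(4πk) = 0.07632/(4π·12.9) = 4.708×10^-4 K/W
  R_cork board = (1/0.548 − 1/1.10)/(4πk) = 0.9157/(4π·0.0445) = 1.638 K/W
  R_expanded polystyrene = (1/1.10 − 1/1.27)/(4πk) = 0.1217/(4π·0.0292) = 0.3316 K/W
ΣR = 4.708×10^-4 + 1.638 + 0.3316 = 1.970 K/W
Q = ΔT/ΣR = (77.1 °C − 10.1 °C)/1.970 = 34.0 W

Q = 34.0 W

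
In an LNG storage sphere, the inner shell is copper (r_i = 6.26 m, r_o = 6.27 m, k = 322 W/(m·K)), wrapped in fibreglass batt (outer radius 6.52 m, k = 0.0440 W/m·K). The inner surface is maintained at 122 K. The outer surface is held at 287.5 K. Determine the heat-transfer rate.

Resistance network (inner→outer):
  R_copper = (1/6.26 − 1/6.27)/(4πk) = 2.548×10^-4/(4π·322) = 6.296×10^-8 K/W
  R_fibreglass batt = (1/6.27 − 1/6.52)/(4πk) = 0.006115/(4π·0.0440) = 0.01106 K/W
ΣR = 6.296×10^-8 + 0.01106 = 0.01106 K/W
Q = ΔT/ΣR = (122 K − 287.5 K)/0.01106 = -15000 W
(Negative Q ⇒ heat flows inward; heat gain = 15000 W.)

Q = 15.0 kW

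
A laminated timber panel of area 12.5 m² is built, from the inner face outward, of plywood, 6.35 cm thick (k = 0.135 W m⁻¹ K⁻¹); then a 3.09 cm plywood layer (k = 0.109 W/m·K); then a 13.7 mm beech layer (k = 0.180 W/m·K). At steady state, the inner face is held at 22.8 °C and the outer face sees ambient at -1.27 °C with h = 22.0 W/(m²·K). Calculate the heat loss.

Q = 344 W

Treat each layer as a resistance in series:
  R_plywood = L/(kA) = 0.0635/(0.135·12.5) = 0.03763 K/W
  R_plywood = L/(kA) = 0.0309/(0.109·12.5) = 0.02268 K/W
  R_beech = L/(kA) = 0.0137/(0.180·12.5) = 0.006089 K/W
  R_conv,out = 1/(hA) = 1/(22.0·12.5) = 0.003636 K/W
ΣR = 0.03763 + 0.02268 + 0.006089 + 0.003636 = 0.07004 K/W
Q = ΔT/ΣR = (22.8 °C − -1.27 °C)/0.07004 = 344 W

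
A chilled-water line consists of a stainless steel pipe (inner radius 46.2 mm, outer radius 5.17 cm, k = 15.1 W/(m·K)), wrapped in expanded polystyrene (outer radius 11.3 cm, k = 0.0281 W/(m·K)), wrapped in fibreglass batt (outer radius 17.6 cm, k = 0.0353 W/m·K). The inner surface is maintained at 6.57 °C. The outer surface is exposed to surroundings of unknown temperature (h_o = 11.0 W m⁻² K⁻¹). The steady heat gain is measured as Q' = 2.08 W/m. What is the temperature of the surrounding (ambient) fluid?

Series resistances:
  R'_stainless steel = ln(0.0517/0.0462)/(2πk) = 0.1125/(2π·15.1) = 0.001186 m·K/W
  R'_expanded polystyrene = ln(0.113/0.0517)/(2πk) = 0.7819/(2π·0.0281) = 4.429 m·K/W
  R'_fibreglass batt = ln(0.176/0.113)/(2πk) = 0.4431/(2π·0.0353) = 1.998 m·K/W
  R'_conv,out = 1/(2πr h) = 1/(2π·0.176·11.0) = 0.08221 m·K/W
ΣR = 6.510 m·K/W
ΔT = Q'·ΣR = 2.08 × 6.510 = 13.54 K
Heat flows inward, so T_out = T_in + ΔT = 6.57 + 13.54 = 20.1 °C

T_out = 20.1 °C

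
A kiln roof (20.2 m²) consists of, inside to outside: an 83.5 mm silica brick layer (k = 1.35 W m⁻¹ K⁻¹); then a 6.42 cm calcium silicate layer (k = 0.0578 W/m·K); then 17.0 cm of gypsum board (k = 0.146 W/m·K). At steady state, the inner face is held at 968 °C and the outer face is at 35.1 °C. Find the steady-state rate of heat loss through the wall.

Treat each layer as a resistance in series:
  R_silica brick = L/(kA) = 0.0835/(1.35·20.2) = 0.003062 K/W
  R_calcium silicate = L/(kA) = 0.0642/(0.0578·20.2) = 0.05499 K/W
  R_gypsum board = L/(kA) = 0.170/(0.146·20.2) = 0.05764 K/W
ΣR = 0.003062 + 0.05499 + 0.05764 = 0.1157 K/W
Q = ΔT/ΣR = (968 °C − 35.1 °C)/0.1157 = 8060 W

Q = 8.06 kW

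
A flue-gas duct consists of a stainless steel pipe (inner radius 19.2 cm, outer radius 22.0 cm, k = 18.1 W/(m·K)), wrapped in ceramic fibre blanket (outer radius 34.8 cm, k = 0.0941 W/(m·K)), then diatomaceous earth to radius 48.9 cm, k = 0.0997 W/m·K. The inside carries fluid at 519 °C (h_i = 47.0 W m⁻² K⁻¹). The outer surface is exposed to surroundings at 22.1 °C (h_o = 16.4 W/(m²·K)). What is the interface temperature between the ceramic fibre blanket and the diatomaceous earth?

Series thermal resistances, inner to outer:
  R'_conv,in = 1/(2πr h) = 1/(2π·0.192·47.0) = 0.01764 m·K/W
  R'_stainless steel = ln(0.220/0.192)/(2πk) = 0.1361/(2π·18.1) = 0.001197 m·K/W
  R'_ceramic fibre blanket = ln(0.348/0.220)/(2πk) = 0.4586/(2π·0.0941) = 0.7756 m·K/W
  R'_diatomaceous earth = ln(0.489/0.348)/(2πk) = 0.3402/(2π·0.0997) = 0.5430 m·K/W
  R'_conv,out = 1/(2πr h) = 1/(2π·0.489·16.4) = 0.01985 m·K/W
ΣR = 0.01764 + 0.001197 + 0.7756 + 0.5430 + 0.01985 = 1.357 m·K/W
Q' = ΔT/ΣR = (519 °C − 22.1 °C)/1.357 = 366.2 W/m
From the inner boundary to the ceramic fibre blanket/diatomaceous earth interface, ΣR_partial = 0.7944 m·K/W.
T_interface = T_in − Q'·ΣR_partial = 519 °C − (366.2)(0.7944) = 228 °C

T = 228 °C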